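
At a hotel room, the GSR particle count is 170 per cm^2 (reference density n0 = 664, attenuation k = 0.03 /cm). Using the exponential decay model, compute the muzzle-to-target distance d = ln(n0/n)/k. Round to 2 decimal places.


GSR distance calculation:
n0/n = 664 / 170 = 3.905882
ln(n0/n) = 1.362484
d = 1.362484 / 0.03 = 45.42 cm

45.42


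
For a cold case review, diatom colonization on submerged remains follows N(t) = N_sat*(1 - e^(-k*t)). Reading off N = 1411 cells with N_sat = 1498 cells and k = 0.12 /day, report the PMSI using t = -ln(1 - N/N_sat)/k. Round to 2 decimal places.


PMSI from diatom colonization curve:
N / N_sat = 1411 / 1498 = 0.941923
1 - N/N_sat = 0.058077
ln(1 - N/N_sat) = -2.845986
t = -ln(1 - N/N_sat) / k = -(-2.845986) / 0.12 = 23.72 days

23.72


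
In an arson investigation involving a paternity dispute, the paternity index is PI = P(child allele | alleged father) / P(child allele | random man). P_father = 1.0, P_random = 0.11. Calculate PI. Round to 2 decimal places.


Paternity Index calculation:
PI = P(allele|father) / P(allele|random)
PI = 1.0 / 0.11
PI = 9.09

9.09


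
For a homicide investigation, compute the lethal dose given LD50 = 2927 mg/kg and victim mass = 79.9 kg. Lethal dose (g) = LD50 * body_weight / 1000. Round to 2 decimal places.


Lethal dose calculation:
Lethal dose = LD50 * body_weight / 1000
= 2927 * 79.9 / 1000
= 233867.3 / 1000
= 233.87 g

233.87


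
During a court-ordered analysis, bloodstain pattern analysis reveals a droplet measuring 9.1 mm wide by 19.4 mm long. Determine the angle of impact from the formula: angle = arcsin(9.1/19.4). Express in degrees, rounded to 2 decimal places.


Blood spatter impact angle calculation:
width / length = 9.1 / 19.4 = 0.469072
angle = arcsin(0.469072)
angle = 27.97 degrees

27.97


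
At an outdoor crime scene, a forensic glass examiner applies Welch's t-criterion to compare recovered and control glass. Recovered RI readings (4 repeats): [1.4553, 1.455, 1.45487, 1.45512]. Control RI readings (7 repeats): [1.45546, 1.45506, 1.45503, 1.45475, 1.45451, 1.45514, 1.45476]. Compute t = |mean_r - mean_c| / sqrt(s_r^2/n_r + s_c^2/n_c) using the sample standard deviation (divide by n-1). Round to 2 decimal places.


Welch's t-criterion for glass RI comparison:
Recovered mean = sum / n_r = 5.82029 / 4 = 1.4550725
Control mean = sum / n_c = 10.18471 / 7 = 1.4549586
Recovered sample variance s_r^2 = 3.3425e-08
Control sample variance s_c^2 = 9.73143e-08
Welch SE (unpooled) = sqrt(s_r^2/n_r + s_c^2/n_c) = sqrt(8.35625e-09 + 1.3902e-08) = sqrt(2.22583e-08) = 0.000149192
|mean_r - mean_c| = 0.000113929
t = 0.000113929 / 0.000149192 = 0.76

0.76


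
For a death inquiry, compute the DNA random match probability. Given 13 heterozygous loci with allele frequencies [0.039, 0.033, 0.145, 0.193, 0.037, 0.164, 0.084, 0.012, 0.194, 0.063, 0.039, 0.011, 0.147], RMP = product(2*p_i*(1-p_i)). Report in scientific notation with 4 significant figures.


Computing RMP for 13 loci:
Locus 1: 2 * 0.039 * 0.961 = 0.074958
Locus 2: 2 * 0.033 * 0.967 = 0.063822
Locus 3: 2 * 0.145 * 0.855 = 0.24795
Locus 4: 2 * 0.193 * 0.807 = 0.311502
Locus 5: 2 * 0.037 * 0.963 = 0.071262
Locus 6: 2 * 0.164 * 0.836 = 0.274208
Locus 7: 2 * 0.084 * 0.916 = 0.153888
Locus 8: 2 * 0.012 * 0.988 = 0.023712
Locus 9: 2 * 0.194 * 0.806 = 0.312728
Locus 10: 2 * 0.063 * 0.937 = 0.118062
Locus 11: 2 * 0.039 * 0.961 = 0.074958
Locus 12: 2 * 0.011 * 0.989 = 0.021758
Locus 13: 2 * 0.147 * 0.853 = 0.250782
RMP = 3.979e-13

3.979e-13


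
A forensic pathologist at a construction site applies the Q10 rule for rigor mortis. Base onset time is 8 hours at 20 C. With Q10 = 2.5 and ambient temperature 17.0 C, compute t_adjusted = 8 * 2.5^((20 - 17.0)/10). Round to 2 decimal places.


Rigor mortis time adjustment:
Exponent = (T_ref - T_actual) / 10 = (20 - 17.0) / 10 = 0.3
Q10 factor = 2.5^0.3 = 1.31638
t_adjusted = 8 * 1.31638 = 10.53 hours

10.53


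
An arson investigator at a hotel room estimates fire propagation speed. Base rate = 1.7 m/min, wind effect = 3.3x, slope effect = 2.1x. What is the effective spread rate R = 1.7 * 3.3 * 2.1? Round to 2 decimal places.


Fire spread rate calculation:
R = R0 * wind_factor * slope_factor
= 1.7 * 3.3 * 2.1
= 5.61 * 2.1
= 11.78 m/min

11.78


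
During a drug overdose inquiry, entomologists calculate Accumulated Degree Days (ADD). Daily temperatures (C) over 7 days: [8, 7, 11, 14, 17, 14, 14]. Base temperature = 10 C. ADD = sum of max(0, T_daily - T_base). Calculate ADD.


Computing ADD day by day:
Day 1: max(0, 8 - 10) = 0
Day 2: max(0, 7 - 10) = 0
Day 3: max(0, 11 - 10) = 1
Day 4: max(0, 14 - 10) = 4
Day 5: max(0, 17 - 10) = 7
Day 6: max(0, 14 - 10) = 4
Day 7: max(0, 14 - 10) = 4
Total ADD = 20

20


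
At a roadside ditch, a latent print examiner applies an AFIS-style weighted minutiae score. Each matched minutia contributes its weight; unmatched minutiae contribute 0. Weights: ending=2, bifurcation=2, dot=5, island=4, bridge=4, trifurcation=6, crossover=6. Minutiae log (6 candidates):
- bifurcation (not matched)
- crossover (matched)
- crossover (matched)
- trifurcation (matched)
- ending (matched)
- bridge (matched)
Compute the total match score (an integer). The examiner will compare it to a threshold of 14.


Weighted minutiae match score:
  bifurcation: not matched, +0
  crossover: matched, +6 (running total 6)
  crossover: matched, +6 (running total 12)
  trifurcation: matched, +6 (running total 18)
  ending: matched, +2 (running total 20)
  bridge: matched, +4 (running total 24)
Total score = 24
Threshold = 14; verdict = identification

24


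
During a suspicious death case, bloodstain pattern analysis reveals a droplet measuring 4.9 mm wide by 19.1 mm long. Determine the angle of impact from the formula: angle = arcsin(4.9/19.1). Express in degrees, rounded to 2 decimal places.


Blood spatter impact angle calculation:
width / length = 4.9 / 19.1 = 0.256545
angle = arcsin(0.256545)
angle = 14.87 degrees

14.87


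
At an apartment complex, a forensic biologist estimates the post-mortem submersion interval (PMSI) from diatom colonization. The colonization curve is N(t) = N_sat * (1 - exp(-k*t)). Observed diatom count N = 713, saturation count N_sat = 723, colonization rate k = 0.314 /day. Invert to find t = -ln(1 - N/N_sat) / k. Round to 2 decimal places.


PMSI from diatom colonization curve:
N / N_sat = 713 / 723 = 0.986169
1 - N/N_sat = 0.013831
ln(1 - N/N_sat) = -4.280843
t = -ln(1 - N/N_sat) / k = -(-4.280843) / 0.314 = 13.63 days

13.63


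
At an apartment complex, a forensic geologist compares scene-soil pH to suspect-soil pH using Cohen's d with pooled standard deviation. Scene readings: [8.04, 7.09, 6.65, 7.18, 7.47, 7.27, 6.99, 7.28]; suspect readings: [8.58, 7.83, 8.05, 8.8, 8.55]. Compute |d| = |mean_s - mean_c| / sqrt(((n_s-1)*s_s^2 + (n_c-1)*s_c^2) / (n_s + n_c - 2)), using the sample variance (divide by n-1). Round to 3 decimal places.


Pooled-variance Cohen's d for soil pH comparison:
Scene mean = 57.97 / 8 = 7.24625
Suspect mean = 41.81 / 5 = 8.362
Scene sample variance s_s^2 = 0.161684
Suspect sample variance s_c^2 = 0.16377
Pooled variance = ((n_s-1)*s_s^2 + (n_c-1)*s_c^2) / (n_s + n_c - 2) = 0.162442
Pooled SD = sqrt(0.162442) = 0.403041
Mean difference = -1.11575
|d| = |-1.11575| / 0.403041 = 2.768

2.768


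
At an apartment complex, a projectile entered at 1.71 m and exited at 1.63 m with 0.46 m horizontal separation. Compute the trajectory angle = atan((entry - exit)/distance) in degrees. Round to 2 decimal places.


Bullet trajectory angle:
Height difference = 1.71 - 1.63 = 0.08 m
angle = atan(0.08 / 0.46)
angle = atan(0.173913)
angle = 9.87 degrees

9.87


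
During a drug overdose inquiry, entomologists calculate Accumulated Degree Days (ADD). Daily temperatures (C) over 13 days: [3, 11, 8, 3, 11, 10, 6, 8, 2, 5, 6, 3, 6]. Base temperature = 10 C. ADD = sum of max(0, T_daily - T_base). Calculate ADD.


Computing ADD day by day:
Day 1: max(0, 3 - 10) = 0
Day 2: max(0, 11 - 10) = 1
Day 3: max(0, 8 - 10) = 0
Day 4: max(0, 3 - 10) = 0
Day 5: max(0, 11 - 10) = 1
Day 6: max(0, 10 - 10) = 0
Day 7: max(0, 6 - 10) = 0
Day 8: max(0, 8 - 10) = 0
Day 9: max(0, 2 - 10) = 0
Day 10: max(0, 5 - 10) = 0
Day 11: max(0, 6 - 10) = 0
Day 12: max(0, 3 - 10) = 0
Day 13: max(0, 6 - 10) = 0
Total ADD = 2

2


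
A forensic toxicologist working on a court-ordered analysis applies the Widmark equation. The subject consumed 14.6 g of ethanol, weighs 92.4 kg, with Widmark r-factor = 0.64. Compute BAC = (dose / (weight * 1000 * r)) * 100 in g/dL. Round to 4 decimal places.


Applying the Widmark formula:
BAC = (dose_g / (body_wt * 1000 * r)) * 100
Denominator = 92.4 * 1000 * 0.64 = 59136
BAC = (14.6 / 59136) * 100
BAC = 0.0247 g/dL

0.0247


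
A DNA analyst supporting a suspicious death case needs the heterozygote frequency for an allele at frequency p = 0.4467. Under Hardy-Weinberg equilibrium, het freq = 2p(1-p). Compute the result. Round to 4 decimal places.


Hardy-Weinberg heterozygote frequency:
q = 1 - p = 1 - 0.4467 = 0.5533
2pq = 2 * 0.4467 * 0.5533 = 0.4943

0.4943


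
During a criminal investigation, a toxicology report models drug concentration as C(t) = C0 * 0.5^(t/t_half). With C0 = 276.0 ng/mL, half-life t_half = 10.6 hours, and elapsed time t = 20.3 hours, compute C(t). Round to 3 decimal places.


Drug concentration decay:
Number of half-lives = t / t_half = 20.3 / 10.6 = 1.915094
Decay factor = 0.5^1.915094 = 0.26515466
C(t) = 276.0 * 0.26515466 = 73.183 ng/mL

73.183


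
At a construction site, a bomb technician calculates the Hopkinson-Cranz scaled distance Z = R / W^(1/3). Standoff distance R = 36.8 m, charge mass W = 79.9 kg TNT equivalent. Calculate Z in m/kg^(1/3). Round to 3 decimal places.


Scaled distance calculation:
W^(1/3) = 79.9^(1/3) = 4.307073
Z = R / W^(1/3) = 36.8 / 4.307073
Z = 8.544 m/kg^(1/3)

8.544


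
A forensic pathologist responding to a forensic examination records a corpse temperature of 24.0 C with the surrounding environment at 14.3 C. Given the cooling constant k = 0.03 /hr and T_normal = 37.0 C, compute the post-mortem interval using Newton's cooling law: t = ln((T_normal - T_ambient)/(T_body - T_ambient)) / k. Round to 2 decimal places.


Using Newton's law of cooling:
t = ln((T_normal - T_ambient) / (T_body - T_ambient)) / k
T_normal - T_ambient = 22.7
T_body - T_ambient = 9.7
Ratio = 2.340206
ln(ratio) = 0.850239
t = 0.850239 / 0.03 = 28.34 hours

28.34


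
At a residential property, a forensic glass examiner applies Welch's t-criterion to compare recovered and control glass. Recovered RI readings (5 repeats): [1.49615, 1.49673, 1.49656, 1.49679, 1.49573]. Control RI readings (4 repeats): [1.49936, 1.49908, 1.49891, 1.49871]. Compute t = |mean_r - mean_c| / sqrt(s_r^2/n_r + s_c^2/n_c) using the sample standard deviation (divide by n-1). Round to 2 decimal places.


Welch's t-criterion for glass RI comparison:
Recovered mean = sum / n_r = 7.48196 / 5 = 1.496392
Control mean = sum / n_c = 5.99606 / 4 = 1.499015
Recovered sample variance s_r^2 = 1.9942e-07
Control sample variance s_c^2 = 7.57667e-08
Welch SE (unpooled) = sqrt(s_r^2/n_r + s_c^2/n_c) = sqrt(3.9884e-08 + 1.89417e-08) = sqrt(5.88257e-08) = 0.00024254
|mean_r - mean_c| = 0.002623
t = 0.002623 / 0.00024254 = 10.81

10.81


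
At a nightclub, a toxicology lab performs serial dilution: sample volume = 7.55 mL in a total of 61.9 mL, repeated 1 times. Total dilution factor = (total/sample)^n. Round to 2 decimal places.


Dilution factor calculation:
Single dilution = V_total / V_sample = 61.9 / 7.55 ≈ 8.198675
Number of dilutions = 1
Total DF = (61.9 / 7.55)^1 (full precision, rounded at the end) = 8.20

8.20


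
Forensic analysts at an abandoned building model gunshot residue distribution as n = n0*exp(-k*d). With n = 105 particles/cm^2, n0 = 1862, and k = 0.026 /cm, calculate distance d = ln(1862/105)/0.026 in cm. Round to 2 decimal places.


GSR distance calculation:
n0/n = 1862 / 105 = 17.733333
ln(n0/n) = 2.875446
d = 2.875446 / 0.026 = 110.59 cm

110.59


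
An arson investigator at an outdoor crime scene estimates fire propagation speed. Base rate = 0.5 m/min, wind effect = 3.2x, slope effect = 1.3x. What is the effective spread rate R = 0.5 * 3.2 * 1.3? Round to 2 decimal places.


Fire spread rate calculation:
R = R0 * wind_factor * slope_factor
= 0.5 * 3.2 * 1.3
= 1.6 * 1.3
= 2.08 m/min

2.08


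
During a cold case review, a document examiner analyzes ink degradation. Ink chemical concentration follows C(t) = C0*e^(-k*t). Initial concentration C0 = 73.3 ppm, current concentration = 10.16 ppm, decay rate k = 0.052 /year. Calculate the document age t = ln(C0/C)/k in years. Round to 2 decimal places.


Document age estimation:
C0/C = 73.3 / 10.16 = 7.214567
ln(C0/C) = 1.976102
t = 1.976102 / 0.052 = 38.00 years

38.00


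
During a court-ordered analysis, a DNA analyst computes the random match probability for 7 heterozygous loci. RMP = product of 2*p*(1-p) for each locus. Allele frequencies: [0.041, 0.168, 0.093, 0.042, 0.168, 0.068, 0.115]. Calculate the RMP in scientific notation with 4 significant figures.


Computing RMP for 7 loci:
Locus 1: 2 * 0.041 * 0.959 = 0.078638
Locus 2: 2 * 0.168 * 0.832 = 0.279552
Locus 3: 2 * 0.093 * 0.907 = 0.168702
Locus 4: 2 * 0.042 * 0.958 = 0.080472
Locus 5: 2 * 0.168 * 0.832 = 0.279552
Locus 6: 2 * 0.068 * 0.932 = 0.126752
Locus 7: 2 * 0.115 * 0.885 = 0.20355
RMP = 2.153e-06

2.153e-06


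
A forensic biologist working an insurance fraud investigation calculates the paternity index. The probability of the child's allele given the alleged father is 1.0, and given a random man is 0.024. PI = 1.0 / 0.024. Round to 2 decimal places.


Paternity Index calculation:
PI = P(allele|father) / P(allele|random)
PI = 1.0 / 0.024
PI = 41.67

41.67


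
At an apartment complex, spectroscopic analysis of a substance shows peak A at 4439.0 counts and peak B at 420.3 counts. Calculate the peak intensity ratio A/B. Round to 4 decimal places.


Spectral peak ratio:
Peak A = 4439.0 counts
Peak B = 420.3 counts
Ratio = 4439.0 / 420.3 = 10.5615

10.5615


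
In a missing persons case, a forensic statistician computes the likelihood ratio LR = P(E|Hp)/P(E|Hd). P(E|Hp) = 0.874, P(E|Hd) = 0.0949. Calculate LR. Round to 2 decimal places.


Likelihood ratio calculation:
LR = P(E|Hp) / P(E|Hd)
LR = 0.874 / 0.0949
LR = 9.21

9.21


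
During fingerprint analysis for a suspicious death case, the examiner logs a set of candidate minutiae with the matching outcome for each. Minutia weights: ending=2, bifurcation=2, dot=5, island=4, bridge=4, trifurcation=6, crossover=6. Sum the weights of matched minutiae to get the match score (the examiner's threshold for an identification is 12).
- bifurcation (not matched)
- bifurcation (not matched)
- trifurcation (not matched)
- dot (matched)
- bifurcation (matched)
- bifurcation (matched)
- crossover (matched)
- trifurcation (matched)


Weighted minutiae match score:
  bifurcation: not matched, +0
  bifurcation: not matched, +0
  trifurcation: not matched, +0
  dot: matched, +5 (running total 5)
  bifurcation: matched, +2 (running total 7)
  bifurcation: matched, +2 (running total 9)
  crossover: matched, +6 (running total 15)
  trifurcation: matched, +6 (running total 21)
Total score = 21
Threshold = 12; verdict = identification

21


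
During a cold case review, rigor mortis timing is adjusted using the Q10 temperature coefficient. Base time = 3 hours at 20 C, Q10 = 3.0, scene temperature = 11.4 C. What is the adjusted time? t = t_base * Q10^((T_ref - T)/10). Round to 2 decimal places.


Rigor mortis time adjustment:
Exponent = (T_ref - T_actual) / 10 = (20 - 11.4) / 10 = 0.86
Q10 factor = 3.0^0.86 = 2.57232
t_adjusted = 3 * 2.57232 = 7.72 hours

7.72


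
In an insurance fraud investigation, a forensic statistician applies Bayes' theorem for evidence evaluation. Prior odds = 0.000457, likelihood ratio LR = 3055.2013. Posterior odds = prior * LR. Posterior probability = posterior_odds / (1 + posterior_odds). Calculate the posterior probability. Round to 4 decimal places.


Bayesian evidence evaluation:
Posterior odds = prior_odds * LR = 0.000457 * 3055.2013 = 1.396227
Posterior probability = posterior_odds / (1 + posterior_odds)
= 1.396227 / (1 + 1.396227)
= 1.396227 / 2.396227
= 0.5827

0.5827


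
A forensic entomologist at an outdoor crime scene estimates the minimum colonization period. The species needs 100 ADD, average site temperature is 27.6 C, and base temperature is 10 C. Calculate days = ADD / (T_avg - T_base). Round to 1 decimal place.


Insect development time:
Effective temperature = avg_temp - T_base = 27.6 - 10 = 17.6 C
Days = ADD / effective_temp = 100 / 17.6 = 5.7 days

5.7


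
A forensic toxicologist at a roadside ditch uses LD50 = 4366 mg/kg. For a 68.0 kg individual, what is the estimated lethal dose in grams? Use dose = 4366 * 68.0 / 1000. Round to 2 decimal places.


Lethal dose calculation:
Lethal dose = LD50 * body_weight / 1000
= 4366 * 68.0 / 1000
= 296888 / 1000
= 296.89 g

296.89


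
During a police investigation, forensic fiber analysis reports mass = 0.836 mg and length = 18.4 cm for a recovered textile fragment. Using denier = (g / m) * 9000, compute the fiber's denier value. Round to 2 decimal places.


Denier calculation:
Mass in grams = 0.836 mg / 1000 = 0.000836 g
Length in meters = 18.4 cm / 100 = 0.184 m
Linear density = mass / length = 0.000836 / 0.184 = 0.00454348 g/m
Denier = (g/m) * 9000 = 0.00454348 * 9000 = 40.89

40.89


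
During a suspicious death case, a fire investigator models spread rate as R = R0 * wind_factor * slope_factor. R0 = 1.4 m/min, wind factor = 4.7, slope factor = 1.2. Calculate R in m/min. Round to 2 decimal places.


Fire spread rate calculation:
R = R0 * wind_factor * slope_factor
= 1.4 * 4.7 * 1.2
= 6.58 * 1.2
= 7.90 m/min

7.90


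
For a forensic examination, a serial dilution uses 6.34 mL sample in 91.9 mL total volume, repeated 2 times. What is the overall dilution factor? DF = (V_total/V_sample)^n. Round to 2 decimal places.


Dilution factor calculation:
Single dilution = V_total / V_sample = 91.9 / 6.34 ≈ 14.495268
Number of dilutions = 2
Total DF = (91.9 / 6.34)^2 (full precision, rounded at the end) = 210.11

210.11


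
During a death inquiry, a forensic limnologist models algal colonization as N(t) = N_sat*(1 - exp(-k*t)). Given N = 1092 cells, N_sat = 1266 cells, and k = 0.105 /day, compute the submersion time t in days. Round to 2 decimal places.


PMSI from diatom colonization curve:
N / N_sat = 1092 / 1266 = 0.862559
1 - N/N_sat = 0.137441
ln(1 - N/N_sat) = -1.984561
t = -ln(1 - N/N_sat) / k = -(-1.984561) / 0.105 = 18.90 days

18.90


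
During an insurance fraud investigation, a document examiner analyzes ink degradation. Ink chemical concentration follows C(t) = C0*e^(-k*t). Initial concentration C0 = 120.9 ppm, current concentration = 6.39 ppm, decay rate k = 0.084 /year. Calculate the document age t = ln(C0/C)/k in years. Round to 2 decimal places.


Document age estimation:
C0/C = 120.9 / 6.39 = 18.920188
ln(C0/C) = 2.94023
t = 2.94023 / 0.084 = 35.00 years

35.00


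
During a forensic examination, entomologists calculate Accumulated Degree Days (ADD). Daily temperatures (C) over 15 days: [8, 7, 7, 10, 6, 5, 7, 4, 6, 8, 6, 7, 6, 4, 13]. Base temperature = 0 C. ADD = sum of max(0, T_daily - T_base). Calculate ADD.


Computing ADD day by day:
Day 1: max(0, 8 - 0) = 8
Day 2: max(0, 7 - 0) = 7
Day 3: max(0, 7 - 0) = 7
Day 4: max(0, 10 - 0) = 10
Day 5: max(0, 6 - 0) = 6
Day 6: max(0, 5 - 0) = 5
Day 7: max(0, 7 - 0) = 7
Day 8: max(0, 4 - 0) = 4
Day 9: max(0, 6 - 0) = 6
Day 10: max(0, 8 - 0) = 8
Day 11: max(0, 6 - 0) = 6
Day 12: max(0, 7 - 0) = 7
Day 13: max(0, 6 - 0) = 6
Day 14: max(0, 4 - 0) = 4
Day 15: max(0, 13 - 0) = 13
Total ADD = 104

104


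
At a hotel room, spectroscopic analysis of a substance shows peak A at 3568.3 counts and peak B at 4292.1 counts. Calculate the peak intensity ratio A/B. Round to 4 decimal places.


Spectral peak ratio:
Peak A = 3568.3 counts
Peak B = 4292.1 counts
Ratio = 3568.3 / 4292.1 = 0.8314

0.8314


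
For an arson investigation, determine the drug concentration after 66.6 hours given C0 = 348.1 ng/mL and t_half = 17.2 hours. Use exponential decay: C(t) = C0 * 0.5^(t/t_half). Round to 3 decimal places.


Drug concentration decay:
Number of half-lives = t / t_half = 66.6 / 17.2 = 3.872093
Decay factor = 0.5^3.872093 = 0.06829421
C(t) = 348.1 * 0.06829421 = 23.773 ng/mL

23.773


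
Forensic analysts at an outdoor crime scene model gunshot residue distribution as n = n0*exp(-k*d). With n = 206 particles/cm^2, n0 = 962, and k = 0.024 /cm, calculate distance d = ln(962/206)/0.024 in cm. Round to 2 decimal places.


GSR distance calculation:
n0/n = 962 / 206 = 4.669903
ln(n0/n) = 1.541138
d = 1.541138 / 0.024 = 64.21 cm

64.21


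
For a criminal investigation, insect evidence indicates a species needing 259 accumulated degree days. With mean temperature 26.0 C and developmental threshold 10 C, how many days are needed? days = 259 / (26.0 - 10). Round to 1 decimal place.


Insect development time:
Effective temperature = avg_temp - T_base = 26.0 - 10 = 16.0 C
Days = ADD / effective_temp = 259 / 16.0 = 16.2 days

16.2


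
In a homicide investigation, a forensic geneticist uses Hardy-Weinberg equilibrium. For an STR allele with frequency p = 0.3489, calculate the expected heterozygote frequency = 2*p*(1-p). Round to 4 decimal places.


Hardy-Weinberg heterozygote frequency:
q = 1 - p = 1 - 0.3489 = 0.6511
2pq = 2 * 0.3489 * 0.6511 = 0.4543

0.4543


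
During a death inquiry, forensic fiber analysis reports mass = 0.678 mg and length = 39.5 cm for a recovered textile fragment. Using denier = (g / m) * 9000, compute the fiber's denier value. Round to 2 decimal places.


Denier calculation:
Mass in grams = 0.678 mg / 1000 = 0.000678 g
Length in meters = 39.5 cm / 100 = 0.395 m
Linear density = mass / length = 0.000678 / 0.395 = 0.00171646 g/m
Denier = (g/m) * 9000 = 0.00171646 * 9000 = 15.45

15.45


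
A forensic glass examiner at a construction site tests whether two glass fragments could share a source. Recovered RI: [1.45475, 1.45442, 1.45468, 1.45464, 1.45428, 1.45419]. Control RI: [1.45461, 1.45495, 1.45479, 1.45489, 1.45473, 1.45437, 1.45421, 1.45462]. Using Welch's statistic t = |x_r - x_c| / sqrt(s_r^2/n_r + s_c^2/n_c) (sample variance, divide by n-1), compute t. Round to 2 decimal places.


Welch's t-criterion for glass RI comparison:
Recovered mean = sum / n_r = 8.72696 / 6 = 1.4544933
Control mean = sum / n_c = 11.63717 / 8 = 1.4546462
Recovered sample variance s_r^2 = 5.30267e-08
Control sample variance s_c^2 = 6.39982e-08
Welch SE (unpooled) = sqrt(s_r^2/n_r + s_c^2/n_c) = sqrt(8.83778e-09 + 7.99978e-09) = sqrt(1.68376e-08) = 0.00012976
|mean_r - mean_c| = 0.000152917
t = 0.000152917 / 0.00012976 = 1.18

1.18


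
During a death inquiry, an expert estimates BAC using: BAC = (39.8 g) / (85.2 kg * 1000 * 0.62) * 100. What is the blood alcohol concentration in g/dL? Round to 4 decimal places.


Applying the Widmark formula:
BAC = (dose_g / (body_wt * 1000 * r)) * 100
Denominator = 85.2 * 1000 * 0.62 = 52824
BAC = (39.8 / 52824) * 100
BAC = 0.0753 g/dL

0.0753


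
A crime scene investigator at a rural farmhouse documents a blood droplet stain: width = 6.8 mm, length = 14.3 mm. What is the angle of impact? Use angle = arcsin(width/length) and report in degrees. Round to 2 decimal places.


Blood spatter impact angle calculation:
width / length = 6.8 / 14.3 = 0.475524
angle = arcsin(0.475524)
angle = 28.39 degrees

28.39


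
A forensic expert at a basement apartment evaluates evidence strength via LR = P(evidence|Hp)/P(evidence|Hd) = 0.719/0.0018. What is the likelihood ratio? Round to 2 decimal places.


Likelihood ratio calculation:
LR = P(E|Hp) / P(E|Hd)
LR = 0.719 / 0.0018
LR = 399.44

399.44


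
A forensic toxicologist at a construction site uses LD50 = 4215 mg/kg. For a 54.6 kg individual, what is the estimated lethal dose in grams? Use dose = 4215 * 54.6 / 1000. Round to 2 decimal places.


Lethal dose calculation:
Lethal dose = LD50 * body_weight / 1000
= 4215 * 54.6 / 1000
= 230139 / 1000
= 230.14 g

230.14


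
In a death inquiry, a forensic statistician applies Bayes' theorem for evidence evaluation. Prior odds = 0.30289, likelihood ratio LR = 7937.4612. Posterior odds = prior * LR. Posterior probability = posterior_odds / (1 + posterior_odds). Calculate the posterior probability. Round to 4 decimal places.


Bayesian evidence evaluation:
Posterior odds = prior_odds * LR = 0.30289 * 7937.4612 = 2404.178
Posterior probability = posterior_odds / (1 + posterior_odds)
= 2404.178 / (1 + 2404.178)
= 2404.178 / 2405.178
= 0.9996

0.9996


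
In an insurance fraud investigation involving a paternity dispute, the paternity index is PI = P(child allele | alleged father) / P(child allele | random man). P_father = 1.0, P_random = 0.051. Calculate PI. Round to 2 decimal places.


Paternity Index calculation:
PI = P(allele|father) / P(allele|random)
PI = 1.0 / 0.051
PI = 19.61

19.61


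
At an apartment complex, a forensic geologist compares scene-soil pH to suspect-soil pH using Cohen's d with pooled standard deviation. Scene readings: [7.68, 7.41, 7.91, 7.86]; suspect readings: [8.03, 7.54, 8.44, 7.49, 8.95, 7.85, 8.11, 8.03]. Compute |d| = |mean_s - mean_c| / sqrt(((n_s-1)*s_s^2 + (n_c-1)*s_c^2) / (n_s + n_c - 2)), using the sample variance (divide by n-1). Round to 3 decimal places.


Pooled-variance Cohen's d for soil pH comparison:
Scene mean = 30.86 / 4 = 7.715
Suspect mean = 64.44 / 8 = 8.055
Scene sample variance s_s^2 = 0.0511
Suspect sample variance s_c^2 = 0.225714
Pooled variance = ((n_s-1)*s_s^2 + (n_c-1)*s_c^2) / (n_s + n_c - 2) = 0.17333
Pooled SD = sqrt(0.17333) = 0.416329
Mean difference = -0.34
|d| = |-0.34| / 0.416329 = 0.817

0.817


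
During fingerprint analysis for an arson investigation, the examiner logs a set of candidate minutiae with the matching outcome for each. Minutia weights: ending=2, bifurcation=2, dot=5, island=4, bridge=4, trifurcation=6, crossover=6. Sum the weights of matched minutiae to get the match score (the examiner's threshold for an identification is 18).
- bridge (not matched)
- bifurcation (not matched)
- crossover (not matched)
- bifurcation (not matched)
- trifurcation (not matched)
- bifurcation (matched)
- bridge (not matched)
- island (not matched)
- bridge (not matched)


Weighted minutiae match score:
  bridge: not matched, +0
  bifurcation: not matched, +0
  crossover: not matched, +0
  bifurcation: not matched, +0
  trifurcation: not matched, +0
  bifurcation: matched, +2 (running total 2)
  bridge: not matched, +0
  island: not matched, +0
  bridge: not matched, +0
Total score = 2
Threshold = 18; verdict = inconclusive

2


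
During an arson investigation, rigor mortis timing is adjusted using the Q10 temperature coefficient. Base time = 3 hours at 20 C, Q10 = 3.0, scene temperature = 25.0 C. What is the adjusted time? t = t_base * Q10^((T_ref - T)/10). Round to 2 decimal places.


Rigor mortis time adjustment:
Exponent = (T_ref - T_actual) / 10 = (20 - 25.0) / 10 = -0.5
Q10 factor = 3.0^-0.5 = 0.57735
t_adjusted = 3 * 0.57735 = 1.73 hours

1.73


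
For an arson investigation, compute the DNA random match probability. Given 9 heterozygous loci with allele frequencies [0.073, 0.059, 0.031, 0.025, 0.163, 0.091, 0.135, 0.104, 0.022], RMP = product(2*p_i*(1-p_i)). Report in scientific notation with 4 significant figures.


Computing RMP for 9 loci:
Locus 1: 2 * 0.073 * 0.927 = 0.135342
Locus 2: 2 * 0.059 * 0.941 = 0.111038
Locus 3: 2 * 0.031 * 0.969 = 0.060078
Locus 4: 2 * 0.025 * 0.975 = 0.04875
Locus 5: 2 * 0.163 * 0.837 = 0.272862
Locus 6: 2 * 0.091 * 0.909 = 0.165438
Locus 7: 2 * 0.135 * 0.865 = 0.23355
Locus 8: 2 * 0.104 * 0.896 = 0.186368
Locus 9: 2 * 0.022 * 0.978 = 0.043032
RMP = 3.721e-09

3.721e-09


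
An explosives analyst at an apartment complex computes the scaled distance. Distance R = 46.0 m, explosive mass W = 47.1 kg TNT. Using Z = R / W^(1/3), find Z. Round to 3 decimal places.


Scaled distance calculation:
W^(1/3) = 47.1^(1/3) = 3.611384
Z = R / W^(1/3) = 46.0 / 3.611384
Z = 12.737 m/kg^(1/3)

12.737


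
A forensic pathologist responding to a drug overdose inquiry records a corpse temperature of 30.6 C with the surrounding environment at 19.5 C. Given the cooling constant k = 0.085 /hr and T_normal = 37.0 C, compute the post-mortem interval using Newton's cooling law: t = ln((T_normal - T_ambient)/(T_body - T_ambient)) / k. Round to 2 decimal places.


Using Newton's law of cooling:
t = ln((T_normal - T_ambient) / (T_body - T_ambient)) / k
T_normal - T_ambient = 17.5
T_body - T_ambient = 11.1
Ratio = 1.576577
ln(ratio) = 0.455256
t = 0.455256 / 0.085 = 5.36 hours

5.36


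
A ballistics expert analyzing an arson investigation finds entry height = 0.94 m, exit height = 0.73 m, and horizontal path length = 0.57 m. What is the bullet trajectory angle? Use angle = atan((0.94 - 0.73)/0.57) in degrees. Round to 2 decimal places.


Bullet trajectory angle:
Height difference = 0.94 - 0.73 = 0.21 m
angle = atan(0.21 / 0.57)
angle = atan(0.368421)
angle = 20.22 degrees

20.22


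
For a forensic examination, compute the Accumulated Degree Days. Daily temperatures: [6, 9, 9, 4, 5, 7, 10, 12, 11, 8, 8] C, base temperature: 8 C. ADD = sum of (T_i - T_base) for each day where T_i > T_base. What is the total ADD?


Computing ADD day by day:
Day 1: max(0, 6 - 8) = 0
Day 2: max(0, 9 - 8) = 1
Day 3: max(0, 9 - 8) = 1
Day 4: max(0, 4 - 8) = 0
Day 5: max(0, 5 - 8) = 0
Day 6: max(0, 7 - 8) = 0
Day 7: max(0, 10 - 8) = 2
Day 8: max(0, 12 - 8) = 4
Day 9: max(0, 11 - 8) = 3
Day 10: max(0, 8 - 8) = 0
Day 11: max(0, 8 - 8) = 0
Total ADD = 11

11


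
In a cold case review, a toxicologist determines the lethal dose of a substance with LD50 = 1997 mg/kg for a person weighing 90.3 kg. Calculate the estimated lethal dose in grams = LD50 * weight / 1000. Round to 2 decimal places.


Lethal dose calculation:
Lethal dose = LD50 * body_weight / 1000
= 1997 * 90.3 / 1000
= 180329.1 / 1000
= 180.33 g

180.33


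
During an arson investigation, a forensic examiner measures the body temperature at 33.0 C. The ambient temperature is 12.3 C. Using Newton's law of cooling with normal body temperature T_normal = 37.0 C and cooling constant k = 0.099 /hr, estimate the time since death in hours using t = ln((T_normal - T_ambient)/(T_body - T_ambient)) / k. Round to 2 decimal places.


Using Newton's law of cooling:
t = ln((T_normal - T_ambient) / (T_body - T_ambient)) / k
T_normal - T_ambient = 24.7
T_body - T_ambient = 20.7
Ratio = 1.193237
ln(ratio) = 0.17667
t = 0.17667 / 0.099 = 1.78 hours

1.78


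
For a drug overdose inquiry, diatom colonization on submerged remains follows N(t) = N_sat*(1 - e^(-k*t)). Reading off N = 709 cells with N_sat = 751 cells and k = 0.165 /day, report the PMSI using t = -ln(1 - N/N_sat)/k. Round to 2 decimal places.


PMSI from diatom colonization curve:
N / N_sat = 709 / 751 = 0.944075
1 - N/N_sat = 0.055925
ln(1 - N/N_sat) = -2.883744
t = -ln(1 - N/N_sat) / k = -(-2.883744) / 0.165 = 17.48 days

17.48


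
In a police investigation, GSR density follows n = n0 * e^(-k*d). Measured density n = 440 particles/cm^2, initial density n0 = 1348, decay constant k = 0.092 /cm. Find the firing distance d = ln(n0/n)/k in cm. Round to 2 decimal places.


GSR distance calculation:
n0/n = 1348 / 440 = 3.063636
ln(n0/n) = 1.119602
d = 1.119602 / 0.092 = 12.17 cm

12.17


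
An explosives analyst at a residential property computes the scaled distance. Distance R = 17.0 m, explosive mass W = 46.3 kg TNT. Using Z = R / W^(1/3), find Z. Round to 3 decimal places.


Scaled distance calculation:
W^(1/3) = 46.3^(1/3) = 3.59082
Z = R / W^(1/3) = 17.0 / 3.59082
Z = 4.734 m/kg^(1/3)

4.734


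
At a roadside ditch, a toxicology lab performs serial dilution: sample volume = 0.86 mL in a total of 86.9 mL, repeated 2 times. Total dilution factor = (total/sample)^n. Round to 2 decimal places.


Dilution factor calculation:
Single dilution = V_total / V_sample = 86.9 / 0.86 ≈ 101.046512
Number of dilutions = 2
Total DF = (86.9 / 0.86)^2 (full precision, rounded at the end) = 10210.40

10210.40


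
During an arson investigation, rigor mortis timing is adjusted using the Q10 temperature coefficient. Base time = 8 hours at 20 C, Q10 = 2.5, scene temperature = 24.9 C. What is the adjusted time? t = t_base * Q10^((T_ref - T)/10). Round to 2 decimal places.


Rigor mortis time adjustment:
Exponent = (T_ref - T_actual) / 10 = (20 - 24.9) / 10 = -0.49
Q10 factor = 2.5^-0.49 = 0.63828
t_adjusted = 8 * 0.63828 = 5.11 hours

5.11


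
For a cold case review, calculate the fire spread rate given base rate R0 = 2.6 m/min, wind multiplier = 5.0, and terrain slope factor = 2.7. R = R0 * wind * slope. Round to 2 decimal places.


Fire spread rate calculation:
R = R0 * wind_factor * slope_factor
= 2.6 * 5.0 * 2.7
= 13 * 2.7
= 35.10 m/min

35.10


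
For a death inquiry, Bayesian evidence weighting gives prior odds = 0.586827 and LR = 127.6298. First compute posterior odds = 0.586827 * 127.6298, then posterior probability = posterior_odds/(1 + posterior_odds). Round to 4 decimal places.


Bayesian evidence evaluation:
Posterior odds = prior_odds * LR = 0.586827 * 127.6298 = 74.89661
Posterior probability = posterior_odds / (1 + posterior_odds)
= 74.89661 / (1 + 74.89661)
= 74.89661 / 75.89661
= 0.9868

0.9868


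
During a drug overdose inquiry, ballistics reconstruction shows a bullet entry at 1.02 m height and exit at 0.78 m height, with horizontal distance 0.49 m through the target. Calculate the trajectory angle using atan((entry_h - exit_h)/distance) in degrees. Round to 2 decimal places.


Bullet trajectory angle:
Height difference = 1.02 - 0.78 = 0.24 m
angle = atan(0.24 / 0.49)
angle = atan(0.489796)
angle = 26.10 degrees

26.10


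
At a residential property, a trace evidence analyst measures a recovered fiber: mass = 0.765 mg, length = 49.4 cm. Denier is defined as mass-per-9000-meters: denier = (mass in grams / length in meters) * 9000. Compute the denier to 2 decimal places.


Denier calculation:
Mass in grams = 0.765 mg / 1000 = 0.000765 g
Length in meters = 49.4 cm / 100 = 0.494 m
Linear density = mass / length = 0.000765 / 0.494 = 0.00154858 g/m
Denier = (g/m) * 9000 = 0.00154858 * 9000 = 13.94

13.94


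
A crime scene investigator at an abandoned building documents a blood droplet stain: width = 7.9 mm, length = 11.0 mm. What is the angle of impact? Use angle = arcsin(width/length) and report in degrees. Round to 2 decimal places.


Blood spatter impact angle calculation:
width / length = 7.9 / 11.0 = 0.718182
angle = arcsin(0.718182)
angle = 45.90 degrees

45.90


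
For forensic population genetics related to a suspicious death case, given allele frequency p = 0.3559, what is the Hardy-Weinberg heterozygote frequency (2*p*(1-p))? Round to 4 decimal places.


Hardy-Weinberg heterozygote frequency:
q = 1 - p = 1 - 0.3559 = 0.6441
2pq = 2 * 0.3559 * 0.6441 = 0.4585

0.4585


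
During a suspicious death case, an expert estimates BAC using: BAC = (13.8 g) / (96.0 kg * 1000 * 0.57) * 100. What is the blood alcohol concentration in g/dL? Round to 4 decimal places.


Applying the Widmark formula:
BAC = (dose_g / (body_wt * 1000 * r)) * 100
Denominator = 96.0 * 1000 * 0.57 = 54720
BAC = (13.8 / 54720) * 100
BAC = 0.0252 g/dL

0.0252


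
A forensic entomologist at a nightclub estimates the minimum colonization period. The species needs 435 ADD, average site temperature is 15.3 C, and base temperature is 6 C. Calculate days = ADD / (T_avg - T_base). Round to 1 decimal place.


Insect development time:
Effective temperature = avg_temp - T_base = 15.3 - 6 = 9.3 C
Days = ADD / effective_temp = 435 / 9.3 = 46.8 days

46.8


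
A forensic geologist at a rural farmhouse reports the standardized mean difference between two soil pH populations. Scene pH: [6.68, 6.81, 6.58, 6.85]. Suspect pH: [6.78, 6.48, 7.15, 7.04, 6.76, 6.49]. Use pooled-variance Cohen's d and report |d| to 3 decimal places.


Pooled-variance Cohen's d for soil pH comparison:
Scene mean = 26.92 / 4 = 6.73
Suspect mean = 40.7 / 6 = 6.783333
Scene sample variance s_s^2 = 0.015267
Suspect sample variance s_c^2 = 0.075787
Pooled variance = ((n_s-1)*s_s^2 + (n_c-1)*s_c^2) / (n_s + n_c - 2) = 0.053092
Pooled SD = sqrt(0.053092) = 0.230417
Mean difference = -0.053333
|d| = |-0.053333| / 0.230417 = 0.231

0.231


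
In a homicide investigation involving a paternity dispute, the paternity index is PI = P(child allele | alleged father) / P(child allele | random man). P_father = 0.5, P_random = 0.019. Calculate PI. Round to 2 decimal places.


Paternity Index calculation:
PI = P(allele|father) / P(allele|random)
PI = 0.5 / 0.019
PI = 26.32

26.32


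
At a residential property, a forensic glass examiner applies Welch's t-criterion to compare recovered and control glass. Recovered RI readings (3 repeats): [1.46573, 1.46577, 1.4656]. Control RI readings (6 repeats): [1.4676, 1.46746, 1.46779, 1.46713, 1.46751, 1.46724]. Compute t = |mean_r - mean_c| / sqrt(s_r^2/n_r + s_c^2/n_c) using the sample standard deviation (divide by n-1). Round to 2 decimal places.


Welch's t-criterion for glass RI comparison:
Recovered mean = sum / n_r = 4.3971 / 3 = 1.4657
Control mean = sum / n_c = 8.80473 / 6 = 1.467455
Recovered sample variance s_r^2 = 7.9e-09
Control sample variance s_c^2 = 5.763e-08
Welch SE (unpooled) = sqrt(s_r^2/n_r + s_c^2/n_c) = sqrt(2.63333e-09 + 9.605e-09) = sqrt(1.22383e-08) = 0.000110627
|mean_r - mean_c| = 0.001755
t = 0.001755 / 0.000110627 = 15.86

15.86


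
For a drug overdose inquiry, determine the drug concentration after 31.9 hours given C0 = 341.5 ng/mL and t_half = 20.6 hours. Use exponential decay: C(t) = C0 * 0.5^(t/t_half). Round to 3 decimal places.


Drug concentration decay:
Number of half-lives = t / t_half = 31.9 / 20.6 = 1.548544
Decay factor = 0.5^1.548544 = 0.3418549
C(t) = 341.5 * 0.3418549 = 116.743 ng/mL

116.743


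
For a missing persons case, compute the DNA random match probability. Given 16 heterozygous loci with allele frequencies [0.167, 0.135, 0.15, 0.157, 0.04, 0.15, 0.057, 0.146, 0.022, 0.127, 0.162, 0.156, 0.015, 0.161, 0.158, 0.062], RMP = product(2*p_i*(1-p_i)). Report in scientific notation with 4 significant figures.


Computing RMP for 16 loci:
Locus 1: 2 * 0.167 * 0.833 = 0.278222
Locus 2: 2 * 0.135 * 0.865 = 0.23355
Locus 3: 2 * 0.15 * 0.85 = 0.255
Locus 4: 2 * 0.157 * 0.843 = 0.264702
Locus 5: 2 * 0.04 * 0.96 = 0.0768
Locus 6: 2 * 0.15 * 0.85 = 0.255
Locus 7: 2 * 0.057 * 0.943 = 0.107502
Locus 8: 2 * 0.146 * 0.854 = 0.249368
Locus 9: 2 * 0.022 * 0.978 = 0.043032
Locus 10: 2 * 0.127 * 0.873 = 0.221742
Locus 11: 2 * 0.162 * 0.838 = 0.271512
Locus 12: 2 * 0.156 * 0.844 = 0.263328
Locus 13: 2 * 0.015 * 0.985 = 0.02955
Locus 14: 2 * 0.161 * 0.839 = 0.270158
Locus 15: 2 * 0.158 * 0.842 = 0.266072
Locus 16: 2 * 0.062 * 0.938 = 0.116312
RMP = 3.881e-13

3.881e-13


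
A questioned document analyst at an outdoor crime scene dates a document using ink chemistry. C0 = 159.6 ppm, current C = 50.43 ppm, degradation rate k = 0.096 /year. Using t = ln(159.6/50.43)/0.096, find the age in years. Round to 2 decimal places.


Document age estimation:
C0/C = 159.6 / 50.43 = 3.164783
ln(C0/C) = 1.152084
t = 1.152084 / 0.096 = 12.00 years

12.00


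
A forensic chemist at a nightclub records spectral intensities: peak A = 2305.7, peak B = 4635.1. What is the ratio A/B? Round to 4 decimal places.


Spectral peak ratio:
Peak A = 2305.7 counts
Peak B = 4635.1 counts
Ratio = 2305.7 / 4635.1 = 0.4974

0.4974


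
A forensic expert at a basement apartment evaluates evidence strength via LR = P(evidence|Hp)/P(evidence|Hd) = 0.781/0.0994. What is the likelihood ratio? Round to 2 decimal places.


Likelihood ratio calculation:
LR = P(E|Hp) / P(E|Hd)
LR = 0.781 / 0.0994
LR = 7.86

7.86
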